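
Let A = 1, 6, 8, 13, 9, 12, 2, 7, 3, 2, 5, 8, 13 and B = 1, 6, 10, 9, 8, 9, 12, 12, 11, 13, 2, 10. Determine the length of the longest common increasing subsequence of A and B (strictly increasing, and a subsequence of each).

6

A longest common strictly increasing subsequence is 1, 6, 8, 9, 12, 13 (length 6); it appears in order in both A and B, and no longer such subsequence exists.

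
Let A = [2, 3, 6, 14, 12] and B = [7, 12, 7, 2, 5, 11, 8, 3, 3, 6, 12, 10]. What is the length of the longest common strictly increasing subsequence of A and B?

A longest common strictly increasing subsequence is 2, 3, 6, 12 (length 4); it appears in order in both A and B, and no longer such subsequence exists.

4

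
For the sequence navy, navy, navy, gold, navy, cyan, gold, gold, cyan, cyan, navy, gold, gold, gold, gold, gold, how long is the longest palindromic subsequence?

8

One longest palindromic subsequence is gold gold gold gold gold gold gold gold (positions 4,7,8,12,13,14,15,16); it reads the same forward and backward, and the interval DP gives dp[1][16] = 8.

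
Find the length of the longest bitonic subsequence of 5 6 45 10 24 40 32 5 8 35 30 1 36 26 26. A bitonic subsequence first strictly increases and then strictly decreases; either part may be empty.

One longest bitonic subsequence is 5, 6, 10, 24, 40, 35, 30, 26 (positions 1,2,4,5,6,10,11,15): it rises to 40 then falls. Length 8 is optimal.

8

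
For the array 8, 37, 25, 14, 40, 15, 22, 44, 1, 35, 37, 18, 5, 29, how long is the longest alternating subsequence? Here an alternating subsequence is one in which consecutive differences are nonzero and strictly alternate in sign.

A longest alternating subsequence is 8, 37, 25, 40, 15, 22, 1, 35, 18, 29 (positions 1,2,3,5,6,7,9,10,12,14); its 9 consecutive differences strictly alternate in sign, and length 10 is optimal.

10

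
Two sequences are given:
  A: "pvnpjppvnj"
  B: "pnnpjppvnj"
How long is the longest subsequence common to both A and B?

9

A longest common subsequence is pnpjppvnj (length 9); the LCS DP confirms no longer common subsequence exists.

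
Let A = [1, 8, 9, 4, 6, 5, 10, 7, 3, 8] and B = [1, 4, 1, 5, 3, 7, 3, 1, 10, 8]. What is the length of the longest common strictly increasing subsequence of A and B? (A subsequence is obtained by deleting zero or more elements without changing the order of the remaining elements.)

For each value that appears in both, track the longest common increasing run ending there.
The best achievable length is 5; one witness is 1, 4, 5, 7, 8 (A-positions 1,4,6,8,10, B-positions 1,2,4,6,10).

5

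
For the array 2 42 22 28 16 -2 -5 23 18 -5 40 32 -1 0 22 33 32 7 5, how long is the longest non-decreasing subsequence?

One longest non-decreasing subsequence is -5, -5, -1, 0, 22, 33 (positions 7,10,13,14,15,16), of length 6; no longer one exists.

6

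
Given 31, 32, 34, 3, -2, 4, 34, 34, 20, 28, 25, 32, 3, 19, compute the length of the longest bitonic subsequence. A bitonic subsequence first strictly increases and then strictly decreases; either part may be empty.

6

One longest bitonic subsequence is 31, 32, 34, 28, 25, 19 (positions 1,2,3,10,11,14): it rises to 34 then falls. Length 6 is optimal.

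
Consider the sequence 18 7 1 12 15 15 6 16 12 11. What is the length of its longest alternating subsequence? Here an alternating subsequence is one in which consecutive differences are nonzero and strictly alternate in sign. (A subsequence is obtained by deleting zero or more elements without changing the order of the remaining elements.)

6

Track the best alternating length ending on an up-step vs a down-step at each position: up/down = 1/1, 1/2, 1/2, 3/2, 3/2, 3/2, 3/4, 5/2, 5/6, 5/6.
The maximum over both is 6; one such subsequence is 18, 7, 12, 6, 16, 12.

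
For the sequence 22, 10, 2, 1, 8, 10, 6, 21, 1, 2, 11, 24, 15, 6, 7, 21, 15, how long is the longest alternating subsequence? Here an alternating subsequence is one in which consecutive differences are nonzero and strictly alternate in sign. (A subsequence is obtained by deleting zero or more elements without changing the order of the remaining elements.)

Track the best alternating length ending on an up-step vs a down-step at each position: up/down = 1/1, 1/2, 1/2, 1/2, 3/2, 3/2, 3/4, 5/2, 1/6, 7/6, 7/6, 7/1, 7/8, 7/8, 9/8, 9/8, 9/10.
The maximum over both is 10; one such subsequence is 22, 2, 8, 6, 21, 1, 24, 15, 21, 15.

10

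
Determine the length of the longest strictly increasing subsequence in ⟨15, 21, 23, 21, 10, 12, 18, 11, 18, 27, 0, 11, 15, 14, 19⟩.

One longest increasing subsequence is 15, 21, 23, 27 (positions 1,2,3,10), of length 4; no longer one exists.

4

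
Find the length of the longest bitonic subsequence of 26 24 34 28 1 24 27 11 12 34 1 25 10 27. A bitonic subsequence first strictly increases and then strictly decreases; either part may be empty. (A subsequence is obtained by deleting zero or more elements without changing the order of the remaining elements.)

One longest bitonic subsequence is 26, 34, 28, 27, 25, 10 (positions 1,3,4,7,12,13): it rises to 34 then falls. Length 6 is optimal.

6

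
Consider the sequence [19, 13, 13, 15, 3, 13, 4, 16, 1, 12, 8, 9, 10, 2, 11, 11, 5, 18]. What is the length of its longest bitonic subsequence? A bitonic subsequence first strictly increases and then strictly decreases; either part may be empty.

7

One longest bitonic subsequence is 3, 4, 8, 9, 10, 11, 5 (positions 5,7,11,12,13,15,17): it rises to 11 then falls. Length 7 is optimal.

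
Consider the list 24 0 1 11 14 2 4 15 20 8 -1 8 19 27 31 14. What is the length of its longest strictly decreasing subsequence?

Scanning left to right, the best length ending at each element is: 24→1, 0→2, 1→2, 11→2, 14→2, 2→3, 4→3, 15→2, 20→2, 8→3, -1→4, 8→3, 19→3, 27→1, 31→1, 14→4.
So the longest decreasing subsequence has length 4, e.g. 24, 11, 2, -1.

4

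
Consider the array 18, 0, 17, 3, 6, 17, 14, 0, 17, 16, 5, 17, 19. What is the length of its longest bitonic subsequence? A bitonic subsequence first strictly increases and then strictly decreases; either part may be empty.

Let inc[i] be the LIS ending at i and dec[i] the longest strictly decreasing subsequence starting at i. inc = [1, 1, 2, 2, 3, 4, 4, 1, 5, 5, 3, 6, 7], dec = [4, 1, 3, 2, 2, 3, 2, 1, 3, 2, 1, 1, 1].
max_i inc[i]+dec[i]−1 = 7, with one witness 0, 3, 6, 14, 17, 16, 5.

7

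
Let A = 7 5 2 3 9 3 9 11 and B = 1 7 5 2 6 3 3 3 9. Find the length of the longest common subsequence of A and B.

A longest common subsequence is 7, 5, 2, 3, 3, 9 (length 6); the LCS DP confirms no longer common subsequence exists.

6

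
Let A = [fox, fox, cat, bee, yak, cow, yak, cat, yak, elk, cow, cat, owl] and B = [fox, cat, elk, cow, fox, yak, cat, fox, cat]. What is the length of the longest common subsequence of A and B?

6

Backtracking the LCS table gives one alignment: fox (A2,B1) → cat (A3,B2) → cow (A6,B4) → yak (A7,B6) → cat (A8,B7) → cat (A12,B9).
So the longest common subsequence has length 6.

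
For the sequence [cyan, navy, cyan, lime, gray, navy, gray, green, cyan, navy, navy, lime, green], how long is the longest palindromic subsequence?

7

Using dp[i][j] = 2 + dp[i+1][j−1] if the ends match, else max(dp[i+1][j], dp[i][j−1]):
dp[1][13] = 7. A witness is navy cyan gray navy gray cyan navy at positions 2,3,5,6,7,9,11.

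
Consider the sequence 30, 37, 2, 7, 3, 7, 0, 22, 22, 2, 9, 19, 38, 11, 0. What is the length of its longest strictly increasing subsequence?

Scanning left to right, the best length ending at each element is: 30→1, 37→2, 2→1, 7→2, 3→2, 7→3, 0→1, 22→4, 22→4, 2→2, 9→4, 19→5, 38→6, 11→5, 0→1.
So the longest increasing subsequence has length 6, e.g. 2, 3, 7, 9, 19, 38.

6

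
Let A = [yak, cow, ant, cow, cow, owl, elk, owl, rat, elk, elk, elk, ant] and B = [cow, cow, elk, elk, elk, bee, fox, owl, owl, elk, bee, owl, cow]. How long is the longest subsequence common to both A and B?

Backtracking the LCS table gives one alignment: cow (A4,B1) → cow (A5,B2) → elk (A7,B3) → elk (A10,B4) → elk (A11,B5) → elk (A12,B10).
So the longest common subsequence has length 6.

6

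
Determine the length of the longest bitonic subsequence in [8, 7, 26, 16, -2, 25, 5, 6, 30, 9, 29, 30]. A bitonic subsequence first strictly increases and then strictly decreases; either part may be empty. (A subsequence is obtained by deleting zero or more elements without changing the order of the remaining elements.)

6

Let inc[i] be the LIS ending at i and dec[i] the longest strictly decreasing subsequence starting at i. inc = [1, 1, 2, 2, 1, 3, 2, 3, 4, 4, 5, 6], dec = [3, 2, 3, 2, 1, 2, 1, 1, 2, 1, 1, 1].
max_i inc[i]+dec[i]−1 = 6, with one witness -2, 5, 6, 9, 29, 30.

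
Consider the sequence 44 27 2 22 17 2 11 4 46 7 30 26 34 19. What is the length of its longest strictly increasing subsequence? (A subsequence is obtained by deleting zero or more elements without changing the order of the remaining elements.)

5

Let dp[i] be the longest increasing subsequence ending at position i. Then dp = [1, 1, 1, 2, 2, 1, 2, 2, 3, 3, 4, 4, 5, 4].
The maximum is 5; one witness is 2, 4, 7, 30, 34 at positions 3,8,10,11,13.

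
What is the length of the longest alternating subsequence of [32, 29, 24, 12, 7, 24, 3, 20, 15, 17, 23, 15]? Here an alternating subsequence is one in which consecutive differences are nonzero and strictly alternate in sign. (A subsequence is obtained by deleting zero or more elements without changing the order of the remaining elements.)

A longest alternating subsequence is 32, 12, 24, 3, 20, 15, 17, 15 (positions 1,4,6,7,8,9,10,12); its 7 consecutive differences strictly alternate in sign, and length 8 is optimal.

8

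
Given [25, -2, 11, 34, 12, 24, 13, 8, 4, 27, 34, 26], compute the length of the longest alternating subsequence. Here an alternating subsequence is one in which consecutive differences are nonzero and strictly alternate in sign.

8

Track the best alternating length ending on an up-step vs a down-step at each position: up/down = 1/1, 1/2, 3/2, 3/1, 3/4, 5/4, 5/6, 3/6, 3/6, 7/4, 7/1, 7/8.
The maximum over both is 8; one such subsequence is 25, -2, 34, 12, 24, 13, 27, 26.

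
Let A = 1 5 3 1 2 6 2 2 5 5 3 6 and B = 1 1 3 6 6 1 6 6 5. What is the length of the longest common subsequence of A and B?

5

A longest common subsequence is 1, 3, 1, 6, 5 (length 5); the LCS DP confirms no longer common subsequence exists.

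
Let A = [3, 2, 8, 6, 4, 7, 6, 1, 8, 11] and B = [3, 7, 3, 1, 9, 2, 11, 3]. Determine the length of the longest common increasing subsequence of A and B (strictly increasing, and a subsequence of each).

3

For each value that appears in both, track the longest common increasing run ending there.
The best achievable length is 3; one witness is 3, 7, 11 (A-positions 1,6,10, B-positions 1,2,7).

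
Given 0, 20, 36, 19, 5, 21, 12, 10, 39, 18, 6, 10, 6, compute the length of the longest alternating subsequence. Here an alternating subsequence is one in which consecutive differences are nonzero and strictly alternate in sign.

9

A longest alternating subsequence is 0, 20, 19, 21, 12, 39, 6, 10, 6 (positions 1,2,4,6,7,9,11,12,13); its 8 consecutive differences strictly alternate in sign, and length 9 is optimal.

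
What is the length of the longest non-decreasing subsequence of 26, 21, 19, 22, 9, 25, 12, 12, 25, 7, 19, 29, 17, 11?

Scanning left to right, the best length ending at each element is: 26→1, 21→1, 19→1, 22→2, 9→1, 25→3, 12→2, 12→3, 25→4, 7→1, 19→4, 29→5, 17→4, 11→2.
So the longest non-decreasing subsequence has length 5, e.g. 21, 22, 25, 25, 29.

5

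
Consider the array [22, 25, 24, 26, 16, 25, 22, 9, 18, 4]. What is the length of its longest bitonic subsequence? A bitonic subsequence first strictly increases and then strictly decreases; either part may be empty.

One longest bitonic subsequence is 22, 25, 26, 25, 22, 18, 4 (positions 1,2,4,6,7,9,10): it rises to 26 then falls. Length 7 is optimal.

7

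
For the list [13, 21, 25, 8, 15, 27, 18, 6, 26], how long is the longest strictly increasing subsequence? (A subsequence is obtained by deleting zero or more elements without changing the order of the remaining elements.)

Scanning left to right, the best length ending at each element is: 13→1, 21→2, 25→3, 8→1, 15→2, 27→4, 18→3, 6→1, 26→4.
So the longest increasing subsequence has length 4, e.g. 13, 21, 25, 27.

4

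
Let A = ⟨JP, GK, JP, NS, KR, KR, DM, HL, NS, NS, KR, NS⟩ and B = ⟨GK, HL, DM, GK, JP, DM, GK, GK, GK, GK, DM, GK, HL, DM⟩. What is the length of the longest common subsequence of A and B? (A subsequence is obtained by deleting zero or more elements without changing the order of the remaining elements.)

4

A longest common subsequence is JP, GK, DM, HL (length 4); the LCS DP confirms no longer common subsequence exists.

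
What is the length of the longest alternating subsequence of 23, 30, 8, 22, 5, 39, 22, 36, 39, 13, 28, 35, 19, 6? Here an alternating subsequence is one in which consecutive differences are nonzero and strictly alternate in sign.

A longest alternating subsequence is 23, 30, 8, 22, 5, 39, 22, 36, 13, 28, 19 (positions 1,2,3,4,5,6,7,8,10,11,13); its 10 consecutive differences strictly alternate in sign, and length 11 is optimal.

11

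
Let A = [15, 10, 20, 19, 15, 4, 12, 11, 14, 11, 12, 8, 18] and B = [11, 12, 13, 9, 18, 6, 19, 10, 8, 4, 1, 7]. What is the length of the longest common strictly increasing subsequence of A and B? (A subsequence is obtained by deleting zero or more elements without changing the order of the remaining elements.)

3

For each value that appears in both, track the longest common increasing run ending there.
The best achievable length is 3; one witness is 11, 12, 18 (A-positions 8,11,13, B-positions 1,2,5).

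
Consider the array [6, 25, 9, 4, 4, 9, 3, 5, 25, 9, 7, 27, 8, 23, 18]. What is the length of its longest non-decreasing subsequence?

6

One longest non-decreasing subsequence is 4, 4, 5, 7, 8, 23 (positions 4,5,8,11,13,14), of length 6; no longer one exists.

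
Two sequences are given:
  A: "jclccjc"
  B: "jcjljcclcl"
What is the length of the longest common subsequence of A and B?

Backtracking the LCS table gives one alignment: j (A1,B1) → c (A2,B2) → l (A3,B4) → c (A4,B6) → c (A5,B7) → c (A7,B9).
So the longest common subsequence has length 6.

6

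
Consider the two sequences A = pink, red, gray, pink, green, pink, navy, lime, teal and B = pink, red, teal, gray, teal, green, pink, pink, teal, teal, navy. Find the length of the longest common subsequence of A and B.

A longest common subsequence is pink, red, gray, pink, pink, navy (length 6); the LCS DP confirms no longer common subsequence exists.

6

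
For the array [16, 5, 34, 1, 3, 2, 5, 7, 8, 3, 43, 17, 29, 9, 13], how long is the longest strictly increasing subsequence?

Let dp[i] be the longest increasing subsequence ending at position i. Then dp = [1, 1, 2, 1, 2, 2, 3, 4, 5, 3, 6, 6, 7, 6, 7].
The maximum is 7; one witness is 1, 3, 5, 7, 8, 17, 29 at positions 4,5,7,8,9,12,13.

7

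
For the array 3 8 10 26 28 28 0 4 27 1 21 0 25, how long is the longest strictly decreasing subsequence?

4

Scanning left to right, the best length ending at each element is: 3→1, 8→1, 10→1, 26→1, 28→1, 28→1, 0→2, 4→2, 27→2, 1→3, 21→3, 0→4, 25→3.
So the longest decreasing subsequence has length 4, e.g. 8, 4, 1, 0.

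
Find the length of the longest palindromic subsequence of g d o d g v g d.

5

One longest palindromic subsequence is dgvgd (positions 2,5,6,7,8); it reads the same forward and backward, and the interval DP gives dp[1][8] = 5.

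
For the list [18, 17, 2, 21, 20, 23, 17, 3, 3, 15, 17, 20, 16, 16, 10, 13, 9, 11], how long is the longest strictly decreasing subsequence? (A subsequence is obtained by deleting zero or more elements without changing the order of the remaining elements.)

Let dp[i] be the longest decreasing subsequence ending at position i. Then dp = [1, 2, 3, 1, 2, 1, 3, 4, 4, 4, 3, 2, 4, 4, 5, 5, 6, 6].
The maximum is 6; one witness is 21, 20, 17, 15, 10, 9 at positions 4,5,7,10,15,17.

6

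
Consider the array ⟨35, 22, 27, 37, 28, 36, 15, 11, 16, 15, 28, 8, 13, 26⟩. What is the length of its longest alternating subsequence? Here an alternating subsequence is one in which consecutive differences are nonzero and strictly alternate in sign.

11

A longest alternating subsequence is 35, 22, 37, 28, 36, 15, 16, 15, 28, 8, 13 (positions 1,2,4,5,6,7,9,10,11,12,13); its 10 consecutive differences strictly alternate in sign, and length 11 is optimal.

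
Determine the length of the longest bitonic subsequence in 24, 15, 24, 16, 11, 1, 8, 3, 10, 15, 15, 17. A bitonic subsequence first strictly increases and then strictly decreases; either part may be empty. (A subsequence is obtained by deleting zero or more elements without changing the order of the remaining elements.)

6

One longest bitonic subsequence is 15, 24, 16, 11, 8, 3 (positions 2,3,4,5,7,8): it rises to 24 then falls. Length 6 is optimal.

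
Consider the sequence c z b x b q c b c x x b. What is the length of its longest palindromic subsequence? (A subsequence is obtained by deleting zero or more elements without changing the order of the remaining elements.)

7

One longest palindromic subsequence is bxcbcxb (positions 3,4,7,8,9,11,12); it reads the same forward and backward, and the interval DP gives dp[1][12] = 7.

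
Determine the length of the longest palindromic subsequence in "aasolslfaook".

5

One longest palindromic subsequence is olslo (positions 4,5,6,7,11); it reads the same forward and backward, and the interval DP gives dp[1][12] = 5.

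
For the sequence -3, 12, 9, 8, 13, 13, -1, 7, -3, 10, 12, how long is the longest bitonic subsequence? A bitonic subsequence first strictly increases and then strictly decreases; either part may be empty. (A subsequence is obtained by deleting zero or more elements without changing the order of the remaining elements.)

Let inc[i] be the LIS ending at i and dec[i] the longest strictly decreasing subsequence starting at i. inc = [1, 2, 2, 2, 3, 3, 2, 3, 1, 4, 5], dec = [1, 5, 4, 3, 3, 3, 2, 2, 1, 1, 1].
max_i inc[i]+dec[i]−1 = 6, with one witness -3, 12, 9, 8, 7, -3.

6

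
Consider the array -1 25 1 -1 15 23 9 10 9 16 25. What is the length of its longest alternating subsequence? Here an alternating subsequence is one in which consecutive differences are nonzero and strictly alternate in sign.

A longest alternating subsequence is -1, 25, 1, 15, 9, 10, 9, 16 (positions 1,2,3,5,7,8,9,10); its 7 consecutive differences strictly alternate in sign, and length 8 is optimal.

8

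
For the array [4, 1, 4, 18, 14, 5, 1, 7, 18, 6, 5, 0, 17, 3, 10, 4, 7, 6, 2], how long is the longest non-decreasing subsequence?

Let dp[i] be the longest non-decreasing subsequence ending at position i. Then dp = [1, 1, 2, 3, 3, 3, 2, 4, 5, 4, 4, 1, 5, 3, 5, 4, 5, 5, 3].
The maximum is 5; one witness is 4, 4, 5, 7, 18 at positions 1,3,6,8,9.

5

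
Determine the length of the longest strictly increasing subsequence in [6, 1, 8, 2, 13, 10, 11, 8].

4

Let dp[i] be the longest increasing subsequence ending at position i. Then dp = [1, 1, 2, 2, 3, 3, 4, 3].
The maximum is 4; one witness is 6, 8, 10, 11 at positions 1,3,6,7.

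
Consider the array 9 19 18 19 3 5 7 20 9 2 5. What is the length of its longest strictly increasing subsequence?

4

Let dp[i] be the longest increasing subsequence ending at position i. Then dp = [1, 2, 2, 3, 1, 2, 3, 4, 4, 1, 2].
The maximum is 4; one witness is 9, 18, 19, 20 at positions 1,3,4,8.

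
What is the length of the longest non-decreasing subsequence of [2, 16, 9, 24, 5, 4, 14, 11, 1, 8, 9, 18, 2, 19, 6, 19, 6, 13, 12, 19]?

Scanning left to right, the best length ending at each element is: 2→1, 16→2, 9→2, 24→3, 5→2, 4→2, 14→3, 11→3, 1→1, 8→3, 9→4, 18→5, 2→2, 19→6, 6→3, 19→7, 6→4, 13→5, 12→5, 19→8.
So the longest non-decreasing subsequence has length 8, e.g. 2, 5, 8, 9, 18, 19, 19, 19.

8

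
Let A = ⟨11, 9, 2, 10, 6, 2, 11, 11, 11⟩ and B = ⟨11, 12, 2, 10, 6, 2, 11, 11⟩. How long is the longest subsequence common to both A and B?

7

Backtracking the LCS table gives one alignment: 11 (A1,B1) → 2 (A3,B3) → 10 (A4,B4) → 6 (A5,B5) → 2 (A6,B6) → 11 (A8,B7) → 11 (A9,B8).
So the longest common subsequence has length 7.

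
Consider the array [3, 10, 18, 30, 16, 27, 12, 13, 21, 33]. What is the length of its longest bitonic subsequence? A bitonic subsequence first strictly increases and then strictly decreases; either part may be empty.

Let inc[i] be the LIS ending at i and dec[i] the longest strictly decreasing subsequence starting at i. inc = [1, 2, 3, 4, 3, 4, 3, 4, 5, 6], dec = [1, 1, 3, 3, 2, 2, 1, 1, 1, 1].
max_i inc[i]+dec[i]−1 = 6, with one witness 3, 10, 18, 30, 27, 21.

6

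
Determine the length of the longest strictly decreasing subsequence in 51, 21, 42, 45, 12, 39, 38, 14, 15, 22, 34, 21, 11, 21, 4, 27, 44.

8

One longest decreasing subsequence is 51, 42, 39, 38, 22, 21, 11, 4 (positions 1,3,6,7,10,12,13,15), of length 8; no longer one exists.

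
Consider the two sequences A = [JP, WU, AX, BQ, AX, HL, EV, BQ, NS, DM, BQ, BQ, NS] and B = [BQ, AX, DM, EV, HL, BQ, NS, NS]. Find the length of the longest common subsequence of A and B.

Backtracking the LCS table gives one alignment: BQ (A4,B1) → AX (A5,B2) → HL (A6,B5) → BQ (A8,B6) → NS (A9,B7) → NS (A13,B8).
So the longest common subsequence has length 6.

6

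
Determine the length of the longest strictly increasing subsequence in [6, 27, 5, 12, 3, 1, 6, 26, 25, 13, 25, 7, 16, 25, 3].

5

Scanning left to right, the best length ending at each element is: 6→1, 27→2, 5→1, 12→2, 3→1, 1→1, 6→2, 26→3, 25→3, 13→3, 25→4, 7→3, 16→4, 25→5, 3→2.
So the longest increasing subsequence has length 5, e.g. 6, 12, 13, 16, 25.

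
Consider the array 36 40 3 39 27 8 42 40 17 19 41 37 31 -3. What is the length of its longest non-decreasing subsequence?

One longest non-decreasing subsequence is 3, 8, 17, 19, 41 (positions 3,6,9,10,11), of length 5; no longer one exists.

5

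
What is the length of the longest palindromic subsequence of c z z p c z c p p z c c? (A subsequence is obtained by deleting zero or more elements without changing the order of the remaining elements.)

9

One longest palindromic subsequence is czpczcpzc (positions 1,3,4,5,6,7,9,10,12); it reads the same forward and backward, and the interval DP gives dp[1][12] = 9.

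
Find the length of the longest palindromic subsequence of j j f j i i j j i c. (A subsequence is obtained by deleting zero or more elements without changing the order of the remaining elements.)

6

Using dp[i][j] = 2 + dp[i+1][j−1] if the ends match, else max(dp[i+1][j], dp[i][j−1]):
dp[1][10] = 6. A witness is jjiijj at positions 2,4,5,6,7,8.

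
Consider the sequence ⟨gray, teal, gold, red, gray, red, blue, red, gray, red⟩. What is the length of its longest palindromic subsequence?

7

Using dp[i][j] = 2 + dp[i+1][j−1] if the ends match, else max(dp[i+1][j], dp[i][j−1]):
dp[1][10] = 7. A witness is red gray red blue red gray red at positions 4,5,6,7,8,9,10.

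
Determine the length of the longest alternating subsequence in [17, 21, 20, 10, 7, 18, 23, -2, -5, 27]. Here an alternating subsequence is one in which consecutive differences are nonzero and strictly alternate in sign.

6

A longest alternating subsequence is 17, 21, 10, 18, -2, 27 (positions 1,2,4,6,8,10); its 5 consecutive differences strictly alternate in sign, and length 6 is optimal.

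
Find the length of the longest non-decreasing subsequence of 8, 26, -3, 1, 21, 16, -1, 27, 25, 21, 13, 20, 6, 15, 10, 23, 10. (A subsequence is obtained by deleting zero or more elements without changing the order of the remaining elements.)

One longest non-decreasing subsequence is -3, 1, 21, 21, 23 (positions 3,4,5,10,16), of length 5; no longer one exists.

5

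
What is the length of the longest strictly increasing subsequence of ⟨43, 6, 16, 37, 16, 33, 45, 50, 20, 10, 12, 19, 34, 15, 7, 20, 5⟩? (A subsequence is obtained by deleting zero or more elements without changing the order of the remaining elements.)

Let dp[i] be the longest increasing subsequence ending at position i. Then dp = [1, 1, 2, 3, 2, 3, 4, 5, 3, 2, 3, 4, 5, 4, 2, 5, 1].
The maximum is 5; one witness is 6, 16, 37, 45, 50 at positions 2,3,4,7,8.

5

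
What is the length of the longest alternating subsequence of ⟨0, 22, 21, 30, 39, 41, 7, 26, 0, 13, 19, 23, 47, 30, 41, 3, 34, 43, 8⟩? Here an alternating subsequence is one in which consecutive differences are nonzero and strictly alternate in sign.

Track the best alternating length ending on an up-step vs a down-step at each position: up/down = 1/1, 2/1, 2/3, 4/1, 4/1, 4/1, 2/5, 6/5, 1/7, 8/7, 8/7, 8/7, 8/1, 8/9, 10/9, 8/11, 12/11, 12/9, 12/13.
The maximum over both is 13; one such subsequence is 0, 22, 21, 30, 7, 26, 0, 47, 30, 41, 3, 34, 8.

13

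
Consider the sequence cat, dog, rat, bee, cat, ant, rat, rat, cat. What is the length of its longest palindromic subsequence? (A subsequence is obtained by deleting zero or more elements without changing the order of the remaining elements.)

One longest palindromic subsequence is cat rat rat rat cat (positions 1,3,7,8,9); it reads the same forward and backward, and the interval DP gives dp[1][9] = 5.

5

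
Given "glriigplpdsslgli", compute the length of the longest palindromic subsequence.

8

Using dp[i][j] = 2 + dp[i+1][j−1] if the ends match, else max(dp[i+1][j], dp[i][j−1]):
dp[1][16] = 8. A witness is iglsslgi at positions 4,6,8,11,12,13,14,16.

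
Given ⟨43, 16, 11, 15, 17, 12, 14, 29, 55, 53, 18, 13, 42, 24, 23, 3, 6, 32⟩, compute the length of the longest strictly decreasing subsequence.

One longest decreasing subsequence is 43, 16, 15, 14, 13, 3 (positions 1,2,4,7,12,16), of length 6; no longer one exists.

6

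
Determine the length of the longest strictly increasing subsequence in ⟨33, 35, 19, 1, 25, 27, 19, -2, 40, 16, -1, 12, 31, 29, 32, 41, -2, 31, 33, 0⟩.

6

One longest increasing subsequence is 19, 25, 27, 31, 32, 41 (positions 3,5,6,13,15,16), of length 6; no longer one exists.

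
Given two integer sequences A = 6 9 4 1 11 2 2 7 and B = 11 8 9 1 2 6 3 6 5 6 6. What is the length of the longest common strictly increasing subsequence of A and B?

A longest common strictly increasing subsequence is 1, 2 (length 2); it appears in order in both A and B, and no longer such subsequence exists.

2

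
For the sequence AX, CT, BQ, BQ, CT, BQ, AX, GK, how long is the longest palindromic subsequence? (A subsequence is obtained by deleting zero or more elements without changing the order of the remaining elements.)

Using dp[i][j] = 2 + dp[i+1][j−1] if the ends match, else max(dp[i+1][j], dp[i][j−1]):
dp[1][8] = 6. A witness is AX CT BQ BQ CT AX at positions 1,2,3,4,5,7.

6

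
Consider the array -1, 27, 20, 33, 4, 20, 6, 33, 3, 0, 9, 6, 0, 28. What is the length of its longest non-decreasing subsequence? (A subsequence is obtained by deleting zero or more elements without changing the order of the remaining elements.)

One longest non-decreasing subsequence is -1, 4, 6, 9, 28 (positions 1,5,7,11,14), of length 5; no longer one exists.

5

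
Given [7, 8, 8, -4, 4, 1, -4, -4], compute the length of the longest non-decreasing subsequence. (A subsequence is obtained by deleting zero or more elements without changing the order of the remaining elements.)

3

One longest non-decreasing subsequence is 7, 8, 8 (positions 1,2,3), of length 3; no longer one exists.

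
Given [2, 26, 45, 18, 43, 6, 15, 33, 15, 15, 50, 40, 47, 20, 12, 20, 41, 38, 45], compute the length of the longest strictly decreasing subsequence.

One longest decreasing subsequence is 45, 43, 33, 15, 12 (positions 3,5,8,9,15), of length 5; no longer one exists.

5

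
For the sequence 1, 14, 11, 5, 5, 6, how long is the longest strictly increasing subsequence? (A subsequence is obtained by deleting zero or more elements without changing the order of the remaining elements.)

One longest increasing subsequence is 1, 5, 6 (positions 1,4,6), of length 3; no longer one exists.

3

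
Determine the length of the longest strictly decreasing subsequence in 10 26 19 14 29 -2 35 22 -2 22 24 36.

Scanning left to right, the best length ending at each element is: 10→1, 26→1, 19→2, 14→3, 29→1, -2→4, 35→1, 22→2, -2→4, 22→2, 24→2, 36→1.
So the longest decreasing subsequence has length 4, e.g. 26, 19, 14, -2.

4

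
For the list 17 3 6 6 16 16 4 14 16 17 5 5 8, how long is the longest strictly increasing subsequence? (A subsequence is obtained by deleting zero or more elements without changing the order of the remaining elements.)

5

Let dp[i] be the longest increasing subsequence ending at position i. Then dp = [1, 1, 2, 2, 3, 3, 2, 3, 4, 5, 3, 3, 4].
The maximum is 5; one witness is 3, 6, 14, 16, 17 at positions 2,3,8,9,10.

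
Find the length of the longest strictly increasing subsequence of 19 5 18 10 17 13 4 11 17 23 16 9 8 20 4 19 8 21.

6

One longest increasing subsequence is 5, 10, 13, 17, 20, 21 (positions 2,4,6,9,14,18), of length 6; no longer one exists.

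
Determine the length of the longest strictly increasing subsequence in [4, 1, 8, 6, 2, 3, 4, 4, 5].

5

Scanning left to right, the best length ending at each element is: 4→1, 1→1, 8→2, 6→2, 2→2, 3→3, 4→4, 4→4, 5→5.
So the longest increasing subsequence has length 5, e.g. 1, 2, 3, 4, 5.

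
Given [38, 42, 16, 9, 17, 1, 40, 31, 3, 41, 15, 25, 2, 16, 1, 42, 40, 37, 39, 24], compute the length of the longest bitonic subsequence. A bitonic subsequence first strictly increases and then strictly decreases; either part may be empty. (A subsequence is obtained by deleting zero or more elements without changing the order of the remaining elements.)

One longest bitonic subsequence is 16, 17, 40, 41, 42, 40, 39, 24 (positions 3,5,7,10,16,17,19,20): it rises to 42 then falls. Length 8 is optimal.

8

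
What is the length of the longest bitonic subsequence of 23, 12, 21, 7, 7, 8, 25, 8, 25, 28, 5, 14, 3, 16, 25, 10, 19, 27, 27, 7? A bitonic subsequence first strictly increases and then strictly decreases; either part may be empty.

One longest bitonic subsequence is 12, 21, 25, 28, 25, 19, 7 (positions 2,3,7,10,15,17,20): it rises to 28 then falls. Length 7 is optimal.

7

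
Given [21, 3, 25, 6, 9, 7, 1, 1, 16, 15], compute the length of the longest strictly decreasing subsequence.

4

Let dp[i] be the longest decreasing subsequence ending at position i. Then dp = [1, 2, 1, 2, 2, 3, 4, 4, 2, 3].
The maximum is 4; one witness is 21, 9, 7, 1 at positions 1,5,6,7.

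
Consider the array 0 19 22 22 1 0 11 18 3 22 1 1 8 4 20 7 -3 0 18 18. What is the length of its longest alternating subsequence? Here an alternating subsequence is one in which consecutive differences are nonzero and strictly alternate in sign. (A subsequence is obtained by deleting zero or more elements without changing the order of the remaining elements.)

12

Track the best alternating length ending on an up-step vs a down-step at each position: up/down = 1/1, 2/1, 2/1, 2/1, 2/3, 1/3, 4/3, 4/3, 4/5, 6/1, 4/7, 4/7, 8/7, 8/9, 10/7, 10/11, 1/11, 12/11, 12/11, 12/11.
The maximum over both is 12; one such subsequence is 0, 19, 1, 11, 3, 22, 1, 8, 4, 20, -3, 0.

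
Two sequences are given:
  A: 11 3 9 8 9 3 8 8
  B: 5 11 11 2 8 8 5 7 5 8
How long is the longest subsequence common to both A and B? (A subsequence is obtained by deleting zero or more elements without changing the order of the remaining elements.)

4

A longest common subsequence is 11, 8, 8, 8 (length 4); the LCS DP confirms no longer common subsequence exists.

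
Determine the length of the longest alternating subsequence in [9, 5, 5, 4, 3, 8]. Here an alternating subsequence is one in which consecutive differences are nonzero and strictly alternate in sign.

3

A longest alternating subsequence is 9, 5, 8 (positions 1,2,6); its 2 consecutive differences strictly alternate in sign, and length 3 is optimal.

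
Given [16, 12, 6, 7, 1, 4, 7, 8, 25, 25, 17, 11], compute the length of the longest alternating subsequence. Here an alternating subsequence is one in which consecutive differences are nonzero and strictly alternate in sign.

Track the best alternating length ending on an up-step vs a down-step at each position: up/down = 1/1, 1/2, 1/2, 3/2, 1/4, 5/4, 5/2, 5/2, 5/1, 5/1, 5/6, 5/6.
The maximum over both is 6; one such subsequence is 16, 6, 7, 1, 25, 17.

6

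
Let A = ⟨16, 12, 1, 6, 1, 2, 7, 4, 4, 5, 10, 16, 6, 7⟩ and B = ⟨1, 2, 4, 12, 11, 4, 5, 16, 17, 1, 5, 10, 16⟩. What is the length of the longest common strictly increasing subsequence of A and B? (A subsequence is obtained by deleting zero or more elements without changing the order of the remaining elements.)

6

For each value that appears in both, track the longest common increasing run ending there.
The best achievable length is 6; one witness is 1, 2, 4, 5, 10, 16 (A-positions 3,6,8,10,11,12, B-positions 1,2,3,7,12,13).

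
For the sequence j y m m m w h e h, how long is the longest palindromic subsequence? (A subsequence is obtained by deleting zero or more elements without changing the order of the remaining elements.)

3

Using dp[i][j] = 2 + dp[i+1][j−1] if the ends match, else max(dp[i+1][j], dp[i][j−1]):
dp[1][9] = 3. A witness is heh at positions 7,8,9.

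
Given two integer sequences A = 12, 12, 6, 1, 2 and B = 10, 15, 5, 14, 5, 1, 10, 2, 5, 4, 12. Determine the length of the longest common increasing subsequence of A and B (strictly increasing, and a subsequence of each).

2

A longest common strictly increasing subsequence is 1, 2 (length 2); it appears in order in both A and B, and no longer such subsequence exists.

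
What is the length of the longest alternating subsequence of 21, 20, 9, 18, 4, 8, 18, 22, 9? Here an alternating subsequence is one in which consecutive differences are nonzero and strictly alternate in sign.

Track the best alternating length ending on an up-step vs a down-step at each position: up/down = 1/1, 1/2, 1/2, 3/2, 1/4, 5/4, 5/2, 5/1, 5/6.
The maximum over both is 6; one such subsequence is 21, 9, 18, 4, 18, 9.

6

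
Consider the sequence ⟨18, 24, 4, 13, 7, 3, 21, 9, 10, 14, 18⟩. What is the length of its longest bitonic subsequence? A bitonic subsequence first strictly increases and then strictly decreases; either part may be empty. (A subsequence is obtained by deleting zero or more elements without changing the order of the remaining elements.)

6

One longest bitonic subsequence is 4, 7, 9, 10, 14, 18 (positions 3,5,8,9,10,11): it rises to 18 then falls. Length 6 is optimal.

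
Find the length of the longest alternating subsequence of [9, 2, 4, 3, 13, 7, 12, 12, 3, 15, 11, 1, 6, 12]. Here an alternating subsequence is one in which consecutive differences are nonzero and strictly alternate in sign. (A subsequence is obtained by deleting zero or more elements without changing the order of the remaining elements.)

A longest alternating subsequence is 9, 2, 4, 3, 13, 7, 12, 3, 15, 1, 6 (positions 1,2,3,4,5,6,7,9,10,12,13); its 10 consecutive differences strictly alternate in sign, and length 11 is optimal.

11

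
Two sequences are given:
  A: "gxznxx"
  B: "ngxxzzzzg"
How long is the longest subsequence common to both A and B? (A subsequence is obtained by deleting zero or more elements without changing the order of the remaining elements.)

Backtracking the LCS table gives one alignment: g (A1,B2) → x (A2,B4) → z (A3,B8).
So the longest common subsequence has length 3.

3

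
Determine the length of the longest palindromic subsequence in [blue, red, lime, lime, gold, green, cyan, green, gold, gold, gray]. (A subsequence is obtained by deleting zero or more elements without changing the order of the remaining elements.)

Using dp[i][j] = 2 + dp[i+1][j−1] if the ends match, else max(dp[i+1][j], dp[i][j−1]):
dp[1][11] = 5. A witness is gold green cyan green gold at positions 5,6,7,8,10.

5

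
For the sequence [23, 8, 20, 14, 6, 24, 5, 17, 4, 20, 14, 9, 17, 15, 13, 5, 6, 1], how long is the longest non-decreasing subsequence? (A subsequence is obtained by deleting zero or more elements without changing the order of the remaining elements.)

Let dp[i] be the longest non-decreasing subsequence ending at position i. Then dp = [1, 1, 2, 2, 1, 3, 1, 3, 1, 4, 3, 2, 4, 4, 3, 2, 3, 1].
The maximum is 4; one witness is 8, 14, 17, 20 at positions 2,4,8,10.

4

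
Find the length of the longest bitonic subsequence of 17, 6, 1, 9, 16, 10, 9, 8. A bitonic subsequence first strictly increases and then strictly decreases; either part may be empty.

6

One longest bitonic subsequence is 6, 9, 16, 10, 9, 8 (positions 2,4,5,6,7,8): it rises to 16 then falls. Length 6 is optimal.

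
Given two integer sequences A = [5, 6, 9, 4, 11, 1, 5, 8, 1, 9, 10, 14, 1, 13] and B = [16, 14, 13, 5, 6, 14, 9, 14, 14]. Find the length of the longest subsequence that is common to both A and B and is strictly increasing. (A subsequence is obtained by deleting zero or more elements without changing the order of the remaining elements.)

A longest common strictly increasing subsequence is 5, 6, 9, 14 (length 4); it appears in order in both A and B, and no longer such subsequence exists.

4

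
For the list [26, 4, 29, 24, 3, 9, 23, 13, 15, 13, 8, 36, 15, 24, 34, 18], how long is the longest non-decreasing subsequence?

7

One longest non-decreasing subsequence is 4, 9, 13, 15, 15, 24, 34 (positions 2,6,8,9,13,14,15), of length 7; no longer one exists.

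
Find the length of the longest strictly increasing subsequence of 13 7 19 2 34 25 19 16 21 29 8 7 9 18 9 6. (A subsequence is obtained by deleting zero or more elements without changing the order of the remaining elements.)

4

Let dp[i] be the longest increasing subsequence ending at position i. Then dp = [1, 1, 2, 1, 3, 3, 2, 2, 3, 4, 2, 2, 3, 4, 3, 2].
The maximum is 4; one witness is 13, 19, 25, 29 at positions 1,3,6,10.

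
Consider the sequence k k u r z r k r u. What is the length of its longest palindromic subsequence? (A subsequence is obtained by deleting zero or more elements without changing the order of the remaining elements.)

5

One longest palindromic subsequence is urkru (positions 3,4,7,8,9); it reads the same forward and backward, and the interval DP gives dp[1][9] = 5.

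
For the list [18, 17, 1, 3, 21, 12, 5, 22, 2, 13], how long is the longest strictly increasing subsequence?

One longest increasing subsequence is 1, 3, 21, 22 (positions 3,4,5,8), of length 4; no longer one exists.

4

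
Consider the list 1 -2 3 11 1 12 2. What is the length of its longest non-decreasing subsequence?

One longest non-decreasing subsequence is 1, 3, 11, 12 (positions 1,3,4,6), of length 4; no longer one exists.

4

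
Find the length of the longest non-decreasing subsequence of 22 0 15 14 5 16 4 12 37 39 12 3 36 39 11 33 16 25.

6

Let dp[i] be the longest non-decreasing subsequence ending at position i. Then dp = [1, 1, 2, 2, 2, 3, 2, 3, 4, 5, 4, 2, 5, 6, 3, 5, 5, 6].
The maximum is 6; one witness is 0, 15, 16, 37, 39, 39 at positions 2,3,6,9,10,14.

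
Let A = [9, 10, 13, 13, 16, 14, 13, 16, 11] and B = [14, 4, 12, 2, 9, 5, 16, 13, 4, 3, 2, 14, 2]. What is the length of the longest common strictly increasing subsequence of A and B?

3

A longest common strictly increasing subsequence is 9, 13, 14 (length 3); it appears in order in both A and B, and no longer such subsequence exists.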